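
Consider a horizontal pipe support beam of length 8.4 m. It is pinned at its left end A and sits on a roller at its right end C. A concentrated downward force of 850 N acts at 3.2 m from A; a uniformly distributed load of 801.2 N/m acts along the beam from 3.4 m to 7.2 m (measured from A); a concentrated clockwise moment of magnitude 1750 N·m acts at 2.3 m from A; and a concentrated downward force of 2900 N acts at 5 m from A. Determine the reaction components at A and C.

A_x = 0, A_y = 2615 N, C_y = 4179 N

Resultant of the distributed load: 801.2 × 3.8 = 3044.56 N at 5.3 m from A.
ΣM about A: C_y·8.4 − 850·3.2 − (801.2·3.8)·5.3 − 1750 − 2900·5 = 0 → C_y = 35106.168/8.4 = 4179.31 ≈ 4179 N.
ΣF_y = 0: A_y + 4179.31 − 850 − 801.2·3.8 − 2900 = 0 → A_y = 2615 N.
ΣF_x = 0: no horizontal applied forces, so A_x = 0.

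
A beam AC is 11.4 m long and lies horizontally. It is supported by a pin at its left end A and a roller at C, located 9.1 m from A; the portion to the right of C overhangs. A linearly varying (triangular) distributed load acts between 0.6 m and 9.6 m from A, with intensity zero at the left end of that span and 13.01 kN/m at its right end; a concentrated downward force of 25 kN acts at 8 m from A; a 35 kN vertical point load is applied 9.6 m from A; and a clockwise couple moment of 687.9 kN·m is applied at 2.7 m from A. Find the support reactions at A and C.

Resultant of the triangular load: ½ × 13.01 × 9 = 58.545 kN, acting at 6.6 m from A (one-third of the span from the peak).
Moments about A: C_y·9.1 − (½·13.01·9)·6.6 − 25·8 − 35·9.6 − 687.9 = 0 → C_y = 1610.297/9.1 = 176.956 ≈ 177.0 kN.
ΣF_y = 0: A_y + 176.956 − ½·13.01·9 − 25 − 35 = 0 → A_y = -58.41 kN.
ΣF_x = 0: no horizontal applied forces, so A_x = 0.

A_x = 0, A_y = -58.41 kN, C_y = 177.0 kN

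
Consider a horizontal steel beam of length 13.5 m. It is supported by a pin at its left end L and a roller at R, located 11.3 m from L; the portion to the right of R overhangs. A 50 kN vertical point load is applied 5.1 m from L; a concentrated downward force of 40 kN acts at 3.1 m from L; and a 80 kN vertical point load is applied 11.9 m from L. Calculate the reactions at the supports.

Taking moments about L: R_y·11.3 − 50·5.1 − 40·3.1 − 80·11.9 = 0 → R_y = 1331/11.3 = 117.788 ≈ 117.8 kN.
ΣF_y = 0: L_y + 117.788 − 50 − 40 − 80 = 0 → L_y = 52.21 kN.
ΣF_x = 0: no horizontal applied forces, so L_x = 0.

L_x = 0, L_y = 52.21 kN, R_y = 117.8 kN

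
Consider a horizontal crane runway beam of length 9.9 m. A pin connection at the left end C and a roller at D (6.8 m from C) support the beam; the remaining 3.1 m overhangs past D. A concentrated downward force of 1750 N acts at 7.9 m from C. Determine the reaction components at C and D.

Moments about C: D_y·6.8 − 1750·7.9 = 0 → D_y = 13825/6.8 = 2033.09 ≈ 2033 N.
ΣF_y = 0: C_y + 2033.09 − 1750 = 0 → C_y = -283.1 N.
ΣF_x = 0: no horizontal applied forces, so C_x = 0.

C_x = 0, C_y = -283.1 N, D_y = 2033 N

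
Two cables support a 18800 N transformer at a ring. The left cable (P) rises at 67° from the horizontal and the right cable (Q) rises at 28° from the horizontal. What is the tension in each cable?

T_P = 16660 N, T_Q = 7374 N

ΣF_x = 0: −T_P·cos67° + T_Q·cos28° = 0 → T_Q = 0.44253·T_P.
ΣF_y = 0: T_P·sin67° + T_Q·sin28° = 18800.
Substitute: T_P·(0.920505 + 0.44253·0.469472) = 18800 → T_P = 16662.8 ≈ 16660 N.
Then T_Q = 0.44253 × 16662.8 = 7374 N.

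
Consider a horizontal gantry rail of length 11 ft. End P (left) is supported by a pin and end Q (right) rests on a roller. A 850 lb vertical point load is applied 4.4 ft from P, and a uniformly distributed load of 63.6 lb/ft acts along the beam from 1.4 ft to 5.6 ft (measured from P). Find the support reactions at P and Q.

Resultant of the distributed load: 63.6 × 4.2 = 267.12 lb at 3.5 ft from P.
Moments about P: Q_y·11 − 850·4.4 − (63.6·4.2)·3.5 = 0 → Q_y = 4674.92/11 = 424.993 ≈ 425.0 lb.
ΣF_y = 0: P_y + 424.993 − 850 − 63.6·4.2 = 0 → P_y = 692.1 lb.
ΣF_x = 0: no horizontal applied forces, so P_x = 0.

P_x = 0, P_y = 692.1 lb, Q_y = 425.0 lb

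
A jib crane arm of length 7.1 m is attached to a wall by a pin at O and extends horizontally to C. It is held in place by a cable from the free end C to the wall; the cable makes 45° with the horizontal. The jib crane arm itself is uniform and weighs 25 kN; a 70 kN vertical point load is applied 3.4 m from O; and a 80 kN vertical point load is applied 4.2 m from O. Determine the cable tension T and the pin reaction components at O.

ΣM about O: T·sin45°·7.1 − 25·3.55 − 70·3.4 − 80·4.2 = 0 → T = 662.75/(7.1·0.707107) = 132.01 ≈ 132.0 kN.
ΣF_x = 0: O_x − T·cos45° = 0 → O_x = 132.01 × 0.707107 = 93.35 kN.
ΣF_y = 0: O_y + T·sin45° − 25 − 70 − 80 = 0 → O_y = 175 − 132.01 × 0.707107 = 81.65 kN.

T = 132.0 kN, O_x = 93.35 kN, O_y = 81.65 kN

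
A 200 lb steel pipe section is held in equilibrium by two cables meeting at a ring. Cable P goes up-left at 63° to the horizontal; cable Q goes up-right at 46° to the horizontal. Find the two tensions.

ΣF_x = 0: −T_P·cos63° + T_Q·cos46° = 0 → T_Q = 0.653545·T_P.
ΣF_y = 0: T_P·sin63° + T_Q·sin46° = 200.
Substitute: T_P·(0.891007 + 0.653545·0.71934) = 200 → T_P = 146.937 ≈ 146.9 lb.
Then T_Q = 0.653545 × 146.937 = 96.03 lb.

T_P = 146.9 lb, T_Q = 96.03 lb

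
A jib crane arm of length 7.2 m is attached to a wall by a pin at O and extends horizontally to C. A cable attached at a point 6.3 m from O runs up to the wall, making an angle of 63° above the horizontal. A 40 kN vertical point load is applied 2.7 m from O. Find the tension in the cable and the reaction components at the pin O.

T = 19.24 kN, O_x = 8.735 kN, O_y = 22.86 kN

ΣM about O: T·sin63°·6.3 − 40·2.7 = 0 → T = 108/(6.3·0.891007) = 19.2399 ≈ 19.24 kN.
ΣF_x = 0: O_x − T·cos63° = 0 → O_x = 19.2399 × 0.45399 = 8.735 kN.
ΣF_y = 0: O_y + T·sin63° − 40 = 0 → O_y = 40 − 19.2399 × 0.891007 = 22.86 kN.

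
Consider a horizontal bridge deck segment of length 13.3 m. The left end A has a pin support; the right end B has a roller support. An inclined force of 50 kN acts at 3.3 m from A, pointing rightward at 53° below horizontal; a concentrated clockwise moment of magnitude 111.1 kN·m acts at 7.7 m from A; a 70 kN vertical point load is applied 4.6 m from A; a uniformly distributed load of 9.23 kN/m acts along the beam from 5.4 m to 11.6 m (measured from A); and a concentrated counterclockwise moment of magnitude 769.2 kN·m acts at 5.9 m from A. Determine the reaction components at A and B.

Resultant of the distributed load: 9.23 × 6.2 = 57.226 kN at 8.5 m from A.
Moments about A: B_y·13.3 − 50·sin53°·3.3 − 111.1 − 70·4.6 − (9.23·6.2)·8.5 + 769.2 = 0 → B_y = 282.096/13.3 = 21.2102 ≈ 21.21 kN.
ΣF_y = 0: A_y + 21.2102 − 50·sin53° − 70 − 9.23·6.2 = 0 → A_y = 145.9 kN.
ΣF_x = 0: A_x + 50·cos53° = 0 → A_x = -30.09 kN.

A_x = -30.09 kN, A_y = 145.9 kN, B_y = 21.21 kN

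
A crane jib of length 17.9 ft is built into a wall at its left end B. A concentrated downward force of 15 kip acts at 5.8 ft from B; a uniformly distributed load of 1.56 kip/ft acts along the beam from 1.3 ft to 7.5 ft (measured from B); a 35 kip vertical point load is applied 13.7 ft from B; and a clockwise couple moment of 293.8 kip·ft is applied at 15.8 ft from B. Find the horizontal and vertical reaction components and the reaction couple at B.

Resultant of the distributed load: 1.56 × 6.2 = 9.672 kip at 4.4 ft from B.
ΣF_x = 0: B_x = 0.
ΣF_y = 0: B_y − 15 − 1.56·6.2 − 35 = 0 → B_y = 59.67 kip.
ΣM about B: M_B − 15·5.8 − (1.56·6.2)·4.4 − 35·13.7 − 293.8 = 0 → M_B = 902.9 kip·ft.

B_x = 0, B_y = 59.67 kip, M_B = 902.9 kip·ft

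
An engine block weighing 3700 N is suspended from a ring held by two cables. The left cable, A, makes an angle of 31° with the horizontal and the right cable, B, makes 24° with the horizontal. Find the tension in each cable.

ΣF_x = 0: −T_A·cos31° + T_B·cos24° = 0 → T_B = 0.938286·T_A.
ΣF_y = 0: T_A·sin31° + T_B·sin24° = 3700.
Substitute: T_A·(0.515038 + 0.938286·0.406737) = 3700 → T_A = 4126.36 ≈ 4126 N.
Then T_B = 0.938286 × 4126.36 = 3872 N.

T_A = 4126 N, T_B = 3872 N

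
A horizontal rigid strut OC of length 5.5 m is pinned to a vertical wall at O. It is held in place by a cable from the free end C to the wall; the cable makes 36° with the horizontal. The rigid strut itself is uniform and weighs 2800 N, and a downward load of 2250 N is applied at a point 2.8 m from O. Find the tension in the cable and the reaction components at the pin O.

T = 4331 N, O_x = 3504 N, O_y = 2505 N

ΣM about O: T·sin36°·5.5 − 2800·2.75 − 2250·2.8 = 0 → T = 14000/(5.5·0.587785) = 4330.59 ≈ 4331 N.
ΣF_x = 0: O_x − T·cos36° = 0 → O_x = 4330.59 × 0.809017 = 3504 N.
ΣF_y = 0: O_y + T·sin36° − 2800 − 2250 = 0 → O_y = 5050 − 4330.59 × 0.587785 = 2505 N.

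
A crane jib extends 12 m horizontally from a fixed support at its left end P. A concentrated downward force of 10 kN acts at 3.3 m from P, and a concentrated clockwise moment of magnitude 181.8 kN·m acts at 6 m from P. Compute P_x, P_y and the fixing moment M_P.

ΣF_x = 0: P_x = 0.
ΣF_y = 0: P_y − 10 = 0 → P_y = 10.00 kN.
ΣM about P: M_P − 10·3.3 − 181.8 = 0 → M_P = 214.8 kN·m.

P_x = 0, P_y = 10.00 kN, M_P = 214.8 kN·m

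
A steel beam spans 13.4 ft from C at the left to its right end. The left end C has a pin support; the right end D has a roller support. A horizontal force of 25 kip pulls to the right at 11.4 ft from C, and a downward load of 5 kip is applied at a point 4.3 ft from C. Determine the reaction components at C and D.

C_x = -25.00 kip, C_y = 3.396 kip, D_y = 1.604 kip

Moments about C: D_y·13.4 − 5·4.3 = 0 → D_y = 21.5/13.4 = 1.60448 ≈ 1.604 kip.
ΣF_y = 0: C_y + 1.60448 − 5 = 0 → C_y = 3.396 kip.
ΣF_x = 0: C_x + 25 = 0 → C_x = -25.00 kip.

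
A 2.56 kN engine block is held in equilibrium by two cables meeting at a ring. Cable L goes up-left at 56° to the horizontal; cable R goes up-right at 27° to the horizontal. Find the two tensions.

ΣF_x = 0: −T_L·cos56° + T_R·cos27° = 0 → T_R = 0.627597·T_L.
ΣF_y = 0: T_L·sin56° + T_R·sin27° = 2.56.
Substitute: T_L·(0.829038 + 0.627597·0.45399) = 2.56 → T_L = 2.29811 ≈ 2.298 kN.
Then T_R = 0.627597 × 2.29811 = 1.442 kN.

T_L = 2.298 kN, T_R = 1.442 kN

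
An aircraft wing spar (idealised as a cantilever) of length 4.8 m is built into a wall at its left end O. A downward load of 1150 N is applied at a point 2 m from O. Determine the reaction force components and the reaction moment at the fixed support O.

O_x = 0, O_y = 1150 N, M_O = 2300 N·m

ΣF_x = 0: O_x = 0.
ΣF_y = 0: O_y − 1150 = 0 → O_y = 1150 N.
ΣM about O: M_O − 1150·2 = 0 → M_O = 2300 N·m.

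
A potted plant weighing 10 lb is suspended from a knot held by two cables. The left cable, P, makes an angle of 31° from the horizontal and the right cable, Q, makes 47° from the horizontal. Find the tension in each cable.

ΣF_x = 0: −T_P·cos31° + T_Q·cos47° = 0 → T_Q = 1.25685·T_P.
ΣF_y = 0: T_P·sin31° + T_Q·sin47° = 10.
Substitute: T_P·(0.515038 + 1.25685·0.731354) = 10 → T_P = 6.97233 ≈ 6.972 lb.
Then T_Q = 1.25685 × 6.97233 = 8.763 lb.

T_P = 6.972 lb, T_Q = 8.763 lb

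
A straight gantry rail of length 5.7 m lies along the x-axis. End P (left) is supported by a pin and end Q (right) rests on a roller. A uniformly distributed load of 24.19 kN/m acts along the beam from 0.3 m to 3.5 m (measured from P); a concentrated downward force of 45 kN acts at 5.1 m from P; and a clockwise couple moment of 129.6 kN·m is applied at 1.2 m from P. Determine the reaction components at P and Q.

Resultant of the distributed load: 24.19 × 3.2 = 77.408 kN at 1.9 m from P.
Taking moments about P: Q_y·5.7 − (24.19·3.2)·1.9 − 45·5.1 − 129.6 = 0 → Q_y = 506.1752/5.7 = 88.8027 ≈ 88.80 kN.
ΣF_y = 0: P_y + 88.8027 − 24.19·3.2 − 45 = 0 → P_y = 33.61 kN.
ΣF_x = 0: no horizontal applied forces, so P_x = 0.

P_x = 0, P_y = 33.61 kN, Q_y = 88.80 kN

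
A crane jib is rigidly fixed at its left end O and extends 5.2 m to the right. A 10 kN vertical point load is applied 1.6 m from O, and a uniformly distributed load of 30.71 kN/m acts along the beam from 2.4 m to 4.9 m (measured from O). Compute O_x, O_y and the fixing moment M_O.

Resultant of the distributed load: 30.71 × 2.5 = 76.775 kN at 3.65 m from O.
ΣF_x = 0: O_x = 0.
ΣF_y = 0: O_y − 10 − 30.71·2.5 = 0 → O_y = 86.78 kN.
ΣM about O: M_O − 10·1.6 − (30.71·2.5)·3.65 = 0 → M_O = 296.2 kN·m.

O_x = 0, O_y = 86.78 kN, M_O = 296.2 kN·m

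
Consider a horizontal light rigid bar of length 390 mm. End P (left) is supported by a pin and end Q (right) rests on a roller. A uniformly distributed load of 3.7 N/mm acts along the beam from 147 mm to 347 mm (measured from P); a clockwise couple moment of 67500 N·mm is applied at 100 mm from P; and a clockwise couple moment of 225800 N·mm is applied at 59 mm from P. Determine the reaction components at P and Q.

P_x = 0, P_y = -480.7 N, Q_y = 1221 N

Resultant of the distributed load: 3.7 × 200 = 740 N at 247 mm from P.
ΣM about P: Q_y·390 − (3.7·200)·247 − 67500 − 225800 = 0 → Q_y = 476080/390 = 1220.72 ≈ 1221 N.
ΣF_y = 0: P_y + 1220.72 − 3.7·200 = 0 → P_y = -480.7 N.
ΣF_x = 0: no horizontal applied forces, so P_x = 0.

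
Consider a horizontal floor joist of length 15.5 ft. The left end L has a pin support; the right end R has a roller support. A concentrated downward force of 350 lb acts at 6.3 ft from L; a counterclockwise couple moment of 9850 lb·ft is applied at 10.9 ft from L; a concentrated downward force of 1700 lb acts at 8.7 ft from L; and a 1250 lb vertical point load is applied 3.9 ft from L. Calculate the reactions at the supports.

ΣM about L: R_y·15.5 − 350·6.3 + 9850 − 1700·8.7 − 1250·3.9 = 0 → R_y = 12020/15.5 = 775.484 ≈ 775.5 lb.
ΣF_y = 0: L_y + 775.484 − 350 − 1700 − 1250 = 0 → L_y = 2525 lb.
ΣF_x = 0: no horizontal applied forces, so L_x = 0.

L_x = 0, L_y = 2525 lb, R_y = 775.5 lb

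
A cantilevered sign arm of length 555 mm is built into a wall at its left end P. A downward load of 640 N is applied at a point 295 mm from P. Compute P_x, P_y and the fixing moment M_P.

P_x = 0, P_y = 640.0 N, M_P = 188800 N·mm

ΣF_x = 0: P_x = 0.
ΣF_y = 0: P_y − 640 = 0 → P_y = 640.0 N.
ΣM about P: M_P − 640·295 = 0 → M_P = 188800 N·mm.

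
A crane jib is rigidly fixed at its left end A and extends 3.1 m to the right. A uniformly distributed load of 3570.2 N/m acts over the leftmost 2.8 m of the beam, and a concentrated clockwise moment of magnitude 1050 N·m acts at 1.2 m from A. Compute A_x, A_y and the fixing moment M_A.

A_x = 0, A_y = 9997 N, M_A = 15050 N·m

Resultant of the distributed load: 3570.2 × 2.8 = 9996.56 N at 1.4 m from A.
ΣF_x = 0: A_x = 0.
ΣF_y = 0: A_y − 3570.2·2.8 = 0 → A_y = 9997 N.
ΣM about A: M_A − (3570.2·2.8)·1.4 − 1050 = 0 → M_A = 15050 N·m.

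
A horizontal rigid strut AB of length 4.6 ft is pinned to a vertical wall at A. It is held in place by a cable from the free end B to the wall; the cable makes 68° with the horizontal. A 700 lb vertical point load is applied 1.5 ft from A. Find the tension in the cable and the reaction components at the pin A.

ΣM about A: T·sin68°·4.6 − 700·1.5 = 0 → T = 1050/(4.6·0.927184) = 246.187 ≈ 246.2 lb.
ΣF_x = 0: A_x − T·cos68° = 0 → A_x = 246.187 × 0.374607 = 92.22 lb.
ΣF_y = 0: A_y + T·sin68° − 700 = 0 → A_y = 700 − 246.187 × 0.927184 = 471.7 lb.

T = 246.2 lb, A_x = 92.22 lb, A_y = 471.7 lb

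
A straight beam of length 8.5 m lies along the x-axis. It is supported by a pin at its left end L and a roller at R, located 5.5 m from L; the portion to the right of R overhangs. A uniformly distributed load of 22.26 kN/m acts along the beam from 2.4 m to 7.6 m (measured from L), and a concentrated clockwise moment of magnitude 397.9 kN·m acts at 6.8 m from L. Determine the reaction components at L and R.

L_x = 0, L_y = -61.82 kN, R_y = 177.6 kN

Resultant of the distributed load: 22.26 × 5.2 = 115.752 kN at 5 m from L.
Taking moments about L: R_y·5.5 − (22.26·5.2)·5 − 397.9 = 0 → R_y = 976.66/5.5 = 177.575 ≈ 177.6 kN.
ΣF_y = 0: L_y + 177.575 − 22.26·5.2 = 0 → L_y = -61.82 kN.
ΣF_x = 0: no horizontal applied forces, so L_x = 0.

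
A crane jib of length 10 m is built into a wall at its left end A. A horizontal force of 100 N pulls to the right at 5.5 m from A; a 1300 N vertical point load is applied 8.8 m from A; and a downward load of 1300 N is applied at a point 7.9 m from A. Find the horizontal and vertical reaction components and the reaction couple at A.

A_x = -100.0 N, A_y = 2600 N, M_A = 21710 N·m

ΣF_x = 0: A_x + 100 = 0 → A_x = -100.0 N.
ΣF_y = 0: A_y − 1300 − 1300 = 0 → A_y = 2600 N.
ΣM about A: M_A − 1300·8.8 − 1300·7.9 = 0 → M_A = 21710 N·m.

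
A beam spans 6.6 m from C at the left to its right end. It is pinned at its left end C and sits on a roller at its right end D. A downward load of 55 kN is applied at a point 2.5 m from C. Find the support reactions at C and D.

C_x = 0, C_y = 34.17 kN, D_y = 20.83 kN

Moments about C: D_y·6.6 − 55·2.5 = 0 → D_y = 137.5/6.6 = 20.8333 ≈ 20.83 kN.
ΣF_y = 0: C_y + 20.8333 − 55 = 0 → C_y = 34.17 kN.
ΣF_x = 0: no horizontal applied forces, so C_x = 0.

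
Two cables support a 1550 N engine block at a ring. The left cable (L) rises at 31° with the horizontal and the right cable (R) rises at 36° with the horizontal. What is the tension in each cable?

ΣF_x = 0: −T_L·cos31° + T_R·cos36° = 0 → T_R = 1.05952·T_L.
ΣF_y = 0: T_L·sin31° + T_R·sin36° = 1550.
Substitute: T_L·(0.515038 + 1.05952·0.587785) = 1550 → T_L = 1362.27 ≈ 1362 N.
Then T_R = 1.05952 × 1362.27 = 1443 N.

T_L = 1362 N, T_R = 1443 N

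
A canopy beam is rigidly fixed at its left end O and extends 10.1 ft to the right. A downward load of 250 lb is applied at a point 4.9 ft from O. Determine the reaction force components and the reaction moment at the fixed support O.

O_x = 0, O_y = 250.0 lb, M_O = 1225 lb·ft

ΣF_x = 0: O_x = 0.
ΣF_y = 0: O_y − 250 = 0 → O_y = 250.0 lb.
ΣM about O: M_O − 250·4.9 = 0 → M_O = 1225 lb·ft.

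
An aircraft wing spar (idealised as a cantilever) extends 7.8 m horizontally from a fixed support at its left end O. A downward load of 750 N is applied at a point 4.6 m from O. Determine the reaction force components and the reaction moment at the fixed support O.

O_x = 0, O_y = 750.0 N, M_O = 3450 N·m

ΣF_x = 0: O_x = 0.
ΣF_y = 0: O_y − 750 = 0 → O_y = 750.0 N.
ΣM about O: M_O − 750·4.6 = 0 → M_O = 3450 N·m.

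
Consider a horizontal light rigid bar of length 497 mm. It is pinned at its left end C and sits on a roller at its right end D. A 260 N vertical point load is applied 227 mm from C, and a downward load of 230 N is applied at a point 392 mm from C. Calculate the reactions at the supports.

Taking moments about C: D_y·497 − 260·227 − 230·392 = 0 → D_y = 149180/497 = 300.161 ≈ 300.2 N.
ΣF_y = 0: C_y + 300.161 − 260 − 230 = 0 → C_y = 189.8 N.
ΣF_x = 0: no horizontal applied forces, so C_x = 0.

C_x = 0, C_y = 189.8 N, D_y = 300.2 N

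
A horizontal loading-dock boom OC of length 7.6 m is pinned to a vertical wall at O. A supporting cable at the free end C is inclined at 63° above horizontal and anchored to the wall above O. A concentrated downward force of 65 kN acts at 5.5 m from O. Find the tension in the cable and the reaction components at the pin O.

T = 52.79 kN, O_x = 23.97 kN, O_y = 17.96 kN

ΣM about O: T·sin63°·7.6 − 65·5.5 = 0 → T = 357.5/(7.6·0.891007) = 52.7936 ≈ 52.79 kN.
ΣF_x = 0: O_x − T·cos63° = 0 → O_x = 52.7936 × 0.45399 = 23.97 kN.
ΣF_y = 0: O_y + T·sin63° − 65 = 0 → O_y = 65 − 52.7936 × 0.891007 = 17.96 kN.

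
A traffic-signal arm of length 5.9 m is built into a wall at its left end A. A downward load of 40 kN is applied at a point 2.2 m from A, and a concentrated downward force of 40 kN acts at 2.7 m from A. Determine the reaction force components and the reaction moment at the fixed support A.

A_x = 0, A_y = 80.00 kN, M_A = 196.0 kN·m

ΣF_x = 0: A_x = 0.
ΣF_y = 0: A_y − 40 − 40 = 0 → A_y = 80.00 kN.
ΣM about A: M_A − 40·2.2 − 40·2.7 = 0 → M_A = 196.0 kN·m.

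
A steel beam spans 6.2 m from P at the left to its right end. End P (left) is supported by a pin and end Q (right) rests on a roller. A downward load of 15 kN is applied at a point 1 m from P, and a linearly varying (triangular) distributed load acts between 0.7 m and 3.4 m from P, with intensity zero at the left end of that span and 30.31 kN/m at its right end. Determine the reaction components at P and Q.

Resultant of the triangular load: ½ × 30.31 × 2.7 = 40.9185 kN, acting at 2.5 m from P (one-third of the span from the peak).
ΣM about P: Q_y·6.2 − 15·1 − (½·30.31·2.7)·2.5 = 0 → Q_y = 117.29625/6.2 = 18.9187 ≈ 18.92 kN.
ΣF_y = 0: P_y + 18.9187 − 15 − ½·30.31·2.7 = 0 → P_y = 37.00 kN.
ΣF_x = 0: no horizontal applied forces, so P_x = 0.

P_x = 0, P_y = 37.00 kN, Q_y = 18.92 kN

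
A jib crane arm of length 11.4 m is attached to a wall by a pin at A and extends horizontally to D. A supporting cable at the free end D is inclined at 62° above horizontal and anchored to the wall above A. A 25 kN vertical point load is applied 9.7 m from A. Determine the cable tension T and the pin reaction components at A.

T = 24.09 kN, A_x = 11.31 kN, A_y = 3.728 kN

ΣM about A: T·sin62°·11.4 − 25·9.7 = 0 → T = 242.5/(11.4·0.882948) = 24.0919 ≈ 24.09 kN.
ΣF_x = 0: A_x − T·cos62° = 0 → A_x = 24.0919 × 0.469472 = 11.31 kN.
ΣF_y = 0: A_y + T·sin62° − 25 = 0 → A_y = 25 − 24.0919 × 0.882948 = 3.728 kN.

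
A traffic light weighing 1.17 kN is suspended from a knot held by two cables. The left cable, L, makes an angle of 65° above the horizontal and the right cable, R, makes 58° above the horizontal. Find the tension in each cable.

T_L = 0.7393 kN, T_R = 0.5896 kN

ΣF_x = 0: −T_L·cos65° + T_R·cos58° = 0 → T_R = 0.797514·T_L.
ΣF_y = 0: T_L·sin65° + T_R·sin58° = 1.17.
Substitute: T_L·(0.906308 + 0.797514·0.848048) = 1.17 → T_L = 0.739272 ≈ 0.7393 kN.
Then T_R = 0.797514 × 0.739272 = 0.5896 kN.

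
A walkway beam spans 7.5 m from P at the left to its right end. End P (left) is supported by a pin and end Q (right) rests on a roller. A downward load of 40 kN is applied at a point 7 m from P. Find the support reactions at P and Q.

P_x = 0, P_y = 2.667 kN, Q_y = 37.33 kN

Taking moments about P: Q_y·7.5 − 40·7 = 0 → Q_y = 280/7.5 = 37.3333 ≈ 37.33 kN.
ΣF_y = 0: P_y + 37.3333 − 40 = 0 → P_y = 2.667 kN.
ΣF_x = 0: no horizontal applied forces, so P_x = 0.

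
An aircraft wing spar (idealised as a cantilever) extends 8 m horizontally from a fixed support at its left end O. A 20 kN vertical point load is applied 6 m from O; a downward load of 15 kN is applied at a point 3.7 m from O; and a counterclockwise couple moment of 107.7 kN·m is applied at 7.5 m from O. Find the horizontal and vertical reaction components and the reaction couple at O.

O_x = 0, O_y = 35.00 kN, M_O = 67.80 kN·m

ΣF_x = 0: O_x = 0.
ΣF_y = 0: O_y − 20 − 15 = 0 → O_y = 35.00 kN.
ΣM about O: M_O − 20·6 − 15·3.7 + 107.7 = 0 → M_O = 67.80 kN·m.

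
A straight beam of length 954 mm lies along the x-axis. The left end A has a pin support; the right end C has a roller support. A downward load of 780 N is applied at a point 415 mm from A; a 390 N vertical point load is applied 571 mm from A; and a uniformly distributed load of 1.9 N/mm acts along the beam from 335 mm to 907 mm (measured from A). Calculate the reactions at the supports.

Resultant of the distributed load: 1.9 × 572 = 1086.8 N at 621 mm from A.
ΣM about A: C_y·954 − 780·415 − 390·571 − (1.9·572)·621 = 0 → C_y = 1221292.8/954 = 1280.18 ≈ 1280 N.
ΣF_y = 0: A_y + 1280.18 − 780 − 390 − 1.9·572 = 0 → A_y = 976.6 N.
ΣF_x = 0: no horizontal applied forces, so A_x = 0.

A_x = 0, A_y = 976.6 N, C_y = 1280 N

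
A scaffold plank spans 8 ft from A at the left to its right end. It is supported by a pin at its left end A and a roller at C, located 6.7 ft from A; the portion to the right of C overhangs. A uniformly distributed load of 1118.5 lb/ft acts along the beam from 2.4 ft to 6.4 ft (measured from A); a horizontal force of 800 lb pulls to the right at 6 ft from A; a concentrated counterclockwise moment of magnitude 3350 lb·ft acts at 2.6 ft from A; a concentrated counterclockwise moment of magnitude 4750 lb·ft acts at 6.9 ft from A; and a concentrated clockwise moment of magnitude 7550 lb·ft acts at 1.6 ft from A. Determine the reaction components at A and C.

A_x = -800.0 lb, A_y = 1618 lb, C_y = 2856 lb

Resultant of the distributed load: 1118.5 × 4 = 4474 lb at 4.4 ft from A.
Taking moments about A: C_y·6.7 − (1118.5·4)·4.4 + 3350 + 4750 − 7550 = 0 → C_y = 19135.6/6.7 = 2856.06 ≈ 2856 lb.
ΣF_y = 0: A_y + 2856.06 − 1118.5·4 = 0 → A_y = 1618 lb.
ΣF_x = 0: A_x + 800 = 0 → A_x = -800.0 lb.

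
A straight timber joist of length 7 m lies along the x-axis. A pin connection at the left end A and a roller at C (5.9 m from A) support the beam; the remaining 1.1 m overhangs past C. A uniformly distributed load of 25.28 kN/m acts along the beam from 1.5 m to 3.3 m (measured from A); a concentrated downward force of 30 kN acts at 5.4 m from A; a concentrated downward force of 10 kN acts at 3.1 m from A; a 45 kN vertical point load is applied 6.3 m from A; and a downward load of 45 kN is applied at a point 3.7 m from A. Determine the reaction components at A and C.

A_x = 0, A_y = 48.01 kN, C_y = 127.5 kN

Resultant of the distributed load: 25.28 × 1.8 = 45.504 kN at 2.4 m from A.
ΣM about A: C_y·5.9 − (25.28·1.8)·2.4 − 30·5.4 − 10·3.1 − 45·6.3 − 45·3.7 = 0 → C_y = 752.2096/5.9 = 127.493 ≈ 127.5 kN.
ΣF_y = 0: A_y + 127.493 − 25.28·1.8 − 30 − 10 − 45 − 45 = 0 → A_y = 48.01 kN.
ΣF_x = 0: no horizontal applied forces, so A_x = 0.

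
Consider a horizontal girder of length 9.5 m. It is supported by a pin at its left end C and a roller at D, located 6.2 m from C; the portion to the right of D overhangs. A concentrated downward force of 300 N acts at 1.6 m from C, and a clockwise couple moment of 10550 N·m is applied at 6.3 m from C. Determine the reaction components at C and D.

C_x = 0, C_y = -1479 N, D_y = 1779 N

ΣM about C: D_y·6.2 − 300·1.6 − 10550 = 0 → D_y = 11030/6.2 = 1779.03 ≈ 1779 N.
ΣF_y = 0: C_y + 1779.03 − 300 = 0 → C_y = -1479 N.
ΣF_x = 0: no horizontal applied forces, so C_x = 0.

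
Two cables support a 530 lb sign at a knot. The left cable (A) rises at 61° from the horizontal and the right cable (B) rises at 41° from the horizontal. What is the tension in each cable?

ΣF_x = 0: −T_A·cos61° + T_B·cos41° = 0 → T_B = 0.642379·T_A.
ΣF_y = 0: T_A·sin61° + T_B·sin41° = 530.
Substitute: T_A·(0.87462 + 0.642379·0.656059) = 530 → T_A = 408.932 ≈ 408.9 lb.
Then T_B = 0.642379 × 408.932 = 262.7 lb.

T_A = 408.9 lb, T_B = 262.7 lb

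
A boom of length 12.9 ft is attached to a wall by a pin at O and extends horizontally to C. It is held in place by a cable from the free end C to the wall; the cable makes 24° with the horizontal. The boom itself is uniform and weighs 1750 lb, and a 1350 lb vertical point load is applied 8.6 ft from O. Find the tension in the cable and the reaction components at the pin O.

T = 4364 lb, O_x = 3987 lb, O_y = 1325 lb

ΣM about O: T·sin24°·12.9 − 1750·6.45 − 1350·8.6 = 0 → T = 22897.5/(12.9·0.406737) = 4364 lb.
ΣF_x = 0: O_x − T·cos24° = 0 → O_x = 4364 × 0.913545 = 3987 lb.
ΣF_y = 0: O_y + T·sin24° − 1750 − 1350 = 0 → O_y = 3100 − 4364 × 0.406737 = 1325 lb.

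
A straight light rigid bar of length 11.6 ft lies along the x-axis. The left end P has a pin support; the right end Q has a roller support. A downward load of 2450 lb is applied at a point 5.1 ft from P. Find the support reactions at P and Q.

ΣM about P: Q_y·11.6 − 2450·5.1 = 0 → Q_y = 12495/11.6 = 1077.16 ≈ 1077 lb.
ΣF_y = 0: P_y + 1077.16 − 2450 = 0 → P_y = 1373 lb.
ΣF_x = 0: no horizontal applied forces, so P_x = 0.

P_x = 0, P_y = 1373 lb, Q_y = 1077 lb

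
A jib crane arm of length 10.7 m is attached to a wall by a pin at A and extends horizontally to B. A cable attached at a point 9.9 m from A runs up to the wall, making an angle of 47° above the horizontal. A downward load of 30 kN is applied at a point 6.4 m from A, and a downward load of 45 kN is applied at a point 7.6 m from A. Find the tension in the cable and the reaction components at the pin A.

ΣM about A: T·sin47°·9.9 − 30·6.4 − 45·7.6 = 0 → T = 534/(9.9·0.731354) = 73.7528 ≈ 73.75 kN.
ΣF_x = 0: A_x − T·cos47° = 0 → A_x = 73.7528 × 0.681998 = 50.30 kN.
ΣF_y = 0: A_y + T·sin47° − 30 − 45 = 0 → A_y = 75 − 73.7528 × 0.731354 = 21.06 kN.

T = 73.75 kN, A_x = 50.30 kN, A_y = 21.06 kN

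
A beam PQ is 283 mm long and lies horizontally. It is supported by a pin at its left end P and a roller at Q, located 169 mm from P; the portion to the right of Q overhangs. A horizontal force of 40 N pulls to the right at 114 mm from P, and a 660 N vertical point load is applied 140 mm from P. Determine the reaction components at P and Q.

P_x = -40.00 N, P_y = 113.3 N, Q_y = 546.7 N

ΣM about P: Q_y·169 − 660·140 = 0 → Q_y = 92400/169 = 546.746 ≈ 546.7 N.
ΣF_y = 0: P_y + 546.746 − 660 = 0 → P_y = 113.3 N.
ΣF_x = 0: P_x + 40 = 0 → P_x = -40.00 N.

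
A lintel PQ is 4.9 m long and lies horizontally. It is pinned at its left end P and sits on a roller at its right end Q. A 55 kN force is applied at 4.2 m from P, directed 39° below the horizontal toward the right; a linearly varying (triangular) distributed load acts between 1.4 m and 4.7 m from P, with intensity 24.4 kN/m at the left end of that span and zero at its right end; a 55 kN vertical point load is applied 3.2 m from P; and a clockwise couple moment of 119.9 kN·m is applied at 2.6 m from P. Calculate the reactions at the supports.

P_x = -42.74 kN, P_y = 19.28 kN, Q_y = 110.6 kN

Resultant of the triangular load: ½ × 24.4 × 3.3 = 40.26 kN, acting at 2.5 m from P (one-third of the span from the peak).
ΣM about P: Q_y·4.9 − 55·sin39°·4.2 − (½·24.4·3.3)·2.5 − 55·3.2 − 119.9 = 0 → Q_y = 541.923/4.9 = 110.597 ≈ 110.6 kN.
ΣF_y = 0: P_y + 110.597 − 55·sin39° − ½·24.4·3.3 − 55 = 0 → P_y = 19.28 kN.
ΣF_x = 0: P_x + 55·cos39° = 0 → P_x = -42.74 kN.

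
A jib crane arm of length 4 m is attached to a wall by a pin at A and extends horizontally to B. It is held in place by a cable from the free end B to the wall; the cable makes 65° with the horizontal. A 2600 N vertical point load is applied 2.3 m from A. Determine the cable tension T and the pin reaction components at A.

T = 1650 N, A_x = 697.1 N, A_y = 1105 N

ΣM about A: T·sin65°·4 − 2600·2.3 = 0 → T = 5980/(4·0.906308) = 1649.55 ≈ 1650 N.
ΣF_x = 0: A_x − T·cos65° = 0 → A_x = 1649.55 × 0.422618 = 697.1 N.
ΣF_y = 0: A_y + T·sin65° − 2600 = 0 → A_y = 2600 − 1649.55 × 0.906308 = 1105 N.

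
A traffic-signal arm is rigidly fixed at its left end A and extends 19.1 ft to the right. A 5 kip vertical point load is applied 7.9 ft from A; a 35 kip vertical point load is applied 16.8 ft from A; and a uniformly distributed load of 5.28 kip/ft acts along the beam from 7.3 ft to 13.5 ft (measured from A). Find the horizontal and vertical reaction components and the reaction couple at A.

Resultant of the distributed load: 5.28 × 6.2 = 32.736 kip at 10.4 ft from A.
ΣF_x = 0: A_x = 0.
ΣF_y = 0: A_y − 5 − 35 − 5.28·6.2 = 0 → A_y = 72.74 kip.
ΣM about A: M_A − 5·7.9 − 35·16.8 − (5.28·6.2)·10.4 = 0 → M_A = 968.0 kip·ft.

A_x = 0, A_y = 72.74 kip, M_A = 968.0 kip·ft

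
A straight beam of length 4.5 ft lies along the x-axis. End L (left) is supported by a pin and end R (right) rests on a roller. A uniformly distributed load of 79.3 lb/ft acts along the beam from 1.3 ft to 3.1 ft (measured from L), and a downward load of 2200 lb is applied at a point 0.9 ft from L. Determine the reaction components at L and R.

L_x = 0, L_y = 1833 lb, R_y = 509.8 lb

Resultant of the distributed load: 79.3 × 1.8 = 142.74 lb at 2.2 ft from L.
Taking moments about L: R_y·4.5 − (79.3·1.8)·2.2 − 2200·0.9 = 0 → R_y = 2294.028/4.5 = 509.784 ≈ 509.8 lb.
ΣF_y = 0: L_y + 509.784 − 79.3·1.8 − 2200 = 0 → L_y = 1833 lb.
ΣF_x = 0: no horizontal applied forces, so L_x = 0.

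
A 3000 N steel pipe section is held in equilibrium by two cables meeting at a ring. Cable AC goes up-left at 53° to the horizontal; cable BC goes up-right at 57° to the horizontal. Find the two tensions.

T_AC = 1739 N, T_BC = 1921 N

ΣF_x = 0: −T_AC·cos53° + T_BC·cos57° = 0 → T_BC = 1.10498·T_AC.
ΣF_y = 0: T_AC·sin53° + T_BC·sin57° = 3000.
Substitute: T_AC·(0.798636 + 1.10498·0.838671) = 3000 → T_AC = 1738.78 ≈ 1739 N.
Then T_BC = 1.10498 × 1738.78 = 1921 N.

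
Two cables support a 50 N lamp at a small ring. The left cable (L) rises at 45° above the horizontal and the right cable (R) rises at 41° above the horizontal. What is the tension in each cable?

ΣF_x = 0: −T_L·cos45° + T_R·cos41° = 0 → T_R = 0.936926·T_L.
ΣF_y = 0: T_L·sin45° + T_R·sin41° = 50.
Substitute: T_L·(0.707107 + 0.936926·0.656059) = 50 → T_L = 37.8276 ≈ 37.83 N.
Then T_R = 0.936926 × 37.8276 = 35.44 N.

T_L = 37.83 N, T_R = 35.44 N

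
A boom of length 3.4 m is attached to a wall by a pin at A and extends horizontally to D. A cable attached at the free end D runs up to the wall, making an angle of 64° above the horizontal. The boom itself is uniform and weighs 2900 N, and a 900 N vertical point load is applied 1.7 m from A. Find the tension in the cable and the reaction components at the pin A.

T = 2114 N, A_x = 926.7 N, A_y = 1900 N

ΣM about A: T·sin64°·3.4 − 2900·1.7 − 900·1.7 = 0 → T = 6460/(3.4·0.898794) = 2113.94 ≈ 2114 N.
ΣF_x = 0: A_x − T·cos64° = 0 → A_x = 2113.94 × 0.438371 = 926.7 N.
ΣF_y = 0: A_y + T·sin64° − 2900 − 900 = 0 → A_y = 3800 − 2113.94 × 0.898794 = 1900 N.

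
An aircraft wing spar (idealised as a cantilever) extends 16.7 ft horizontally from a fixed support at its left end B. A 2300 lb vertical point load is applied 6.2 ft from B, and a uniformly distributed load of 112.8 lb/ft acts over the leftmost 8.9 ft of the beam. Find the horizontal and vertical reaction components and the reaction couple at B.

B_x = 0, B_y = 3304 lb, M_B = 18730 lb·ft

Resultant of the distributed load: 112.8 × 8.9 = 1003.92 lb at 4.45 ft from B.
ΣF_x = 0: B_x = 0.
ΣF_y = 0: B_y − 2300 − 112.8·8.9 = 0 → B_y = 3304 lb.
ΣM about B: M_B − 2300·6.2 − (112.8·8.9)·4.45 = 0 → M_B = 18730 lb·ft.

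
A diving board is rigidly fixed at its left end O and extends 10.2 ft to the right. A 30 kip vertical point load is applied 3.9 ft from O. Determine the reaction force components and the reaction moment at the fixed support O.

O_x = 0, O_y = 30.00 kip, M_O = 117.0 kip·ft

ΣF_x = 0: O_x = 0.
ΣF_y = 0: O_y − 30 = 0 → O_y = 30.00 kip.
ΣM about O: M_O − 30·3.9 = 0 → M_O = 117.0 kip·ft.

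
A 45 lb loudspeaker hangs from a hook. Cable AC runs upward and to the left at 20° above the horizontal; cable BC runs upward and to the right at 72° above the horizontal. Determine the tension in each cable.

ΣF_x = 0: −T_AC·cos20° + T_BC·cos72° = 0 → T_BC = 3.04091·T_AC.
ΣF_y = 0: T_AC·sin20° + T_BC·sin72° = 45.
Substitute: T_AC·(0.34202 + 3.04091·0.951057) = 45 → T_AC = 13.9142 ≈ 13.91 lb.
Then T_BC = 3.04091 × 13.9142 = 42.31 lb.

T_AC = 13.91 lb, T_BC = 42.31 lb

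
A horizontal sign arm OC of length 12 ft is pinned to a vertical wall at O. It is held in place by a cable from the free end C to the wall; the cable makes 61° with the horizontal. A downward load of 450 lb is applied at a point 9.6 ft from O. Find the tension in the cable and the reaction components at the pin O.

T = 411.6 lb, O_x = 199.6 lb, O_y = 90.00 lb

ΣM about O: T·sin61°·12 − 450·9.6 = 0 → T = 4320/(12·0.87462) = 411.607 ≈ 411.6 lb.
ΣF_x = 0: O_x − T·cos61° = 0 → O_x = 411.607 × 0.48481 = 199.6 lb.
ΣF_y = 0: O_y + T·sin61° − 450 = 0 → O_y = 450 − 411.607 × 0.87462 = 90.00 lb.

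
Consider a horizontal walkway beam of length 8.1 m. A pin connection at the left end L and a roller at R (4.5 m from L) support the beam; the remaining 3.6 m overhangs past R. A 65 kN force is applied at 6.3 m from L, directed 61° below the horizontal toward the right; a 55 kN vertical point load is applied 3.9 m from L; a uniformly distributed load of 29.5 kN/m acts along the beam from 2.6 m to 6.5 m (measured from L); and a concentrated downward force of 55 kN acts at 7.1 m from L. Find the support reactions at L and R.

L_x = -31.51 kN, L_y = -48.46 kN, R_y = 330.4 kN

Resultant of the distributed load: 29.5 × 3.9 = 115.05 kN at 4.55 m from L.
ΣM about L: R_y·4.5 − 65·sin61°·6.3 − 55·3.9 − (29.5·3.9)·4.55 − 55·7.1 = 0 → R_y = 1486.63/4.5 = 330.362 ≈ 330.4 kN.
ΣF_y = 0: L_y + 330.362 − 65·sin61° − 55 − 29.5·3.9 − 55 = 0 → L_y = -48.46 kN.
ΣF_x = 0: L_x + 65·cos61° = 0 → L_x = -31.51 kN.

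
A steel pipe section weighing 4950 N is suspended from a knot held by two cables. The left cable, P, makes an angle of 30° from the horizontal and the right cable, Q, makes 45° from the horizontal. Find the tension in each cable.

T_P = 3624 N, T_Q = 4438 N

ΣF_x = 0: −T_P·cos30° + T_Q·cos45° = 0 → T_Q = 1.22474·T_P.
ΣF_y = 0: T_P·sin30° + T_Q·sin45° = 4950.
Substitute: T_P·(0.5 + 1.22474·0.707107) = 4950 → T_P = 3623.66 ≈ 3624 N.
Then T_Q = 1.22474 × 3623.66 = 4438 N.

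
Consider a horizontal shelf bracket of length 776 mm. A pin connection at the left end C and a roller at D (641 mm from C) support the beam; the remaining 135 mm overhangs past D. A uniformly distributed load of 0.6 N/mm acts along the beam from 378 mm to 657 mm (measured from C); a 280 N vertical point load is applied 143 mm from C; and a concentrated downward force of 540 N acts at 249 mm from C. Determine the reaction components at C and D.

C_x = 0, C_y = 580.0 N, D_y = 407.4 N

Resultant of the distributed load: 0.6 × 279 = 167.4 N at 517.5 mm from C.
Taking moments about C: D_y·641 − (0.6·279)·517.5 − 280·143 − 540·249 = 0 → D_y = 261129.5/641 = 407.378 ≈ 407.4 N.
ΣF_y = 0: C_y + 407.378 − 0.6·279 − 280 − 540 = 0 → C_y = 580.0 N.
ΣF_x = 0: no horizontal applied forces, so C_x = 0.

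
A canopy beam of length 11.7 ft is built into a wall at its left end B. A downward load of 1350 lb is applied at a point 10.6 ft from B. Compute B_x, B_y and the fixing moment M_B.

ΣF_x = 0: B_x = 0.
ΣF_y = 0: B_y − 1350 = 0 → B_y = 1350 lb.
ΣM about B: M_B − 1350·10.6 = 0 → M_B = 14310 lb·ft.

B_x = 0, B_y = 1350 lb, M_B = 14310 lb·ft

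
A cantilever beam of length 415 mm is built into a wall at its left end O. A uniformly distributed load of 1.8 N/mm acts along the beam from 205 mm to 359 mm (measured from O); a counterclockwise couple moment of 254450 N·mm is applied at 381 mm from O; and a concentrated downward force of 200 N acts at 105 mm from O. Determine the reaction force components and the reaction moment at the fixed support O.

Resultant of the distributed load: 1.8 × 154 = 277.2 N at 282 mm from O.
ΣF_x = 0: O_x = 0.
ΣF_y = 0: O_y − 1.8·154 − 200 = 0 → O_y = 477.2 N.
ΣM about O: M_O − (1.8·154)·282 + 254450 − 200·105 = 0 → M_O = -155300 N·mm.

O_x = 0, O_y = 477.2 N, M_O = -155300 N·mm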